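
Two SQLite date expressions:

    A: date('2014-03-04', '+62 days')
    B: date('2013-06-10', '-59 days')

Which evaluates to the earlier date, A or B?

B

A = 2014-05-05.
B = 2013-04-12.
B is earlier.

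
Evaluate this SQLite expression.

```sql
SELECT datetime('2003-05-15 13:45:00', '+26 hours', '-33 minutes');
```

+26 hours from 2003-05-15 13:45:00 is 2003-05-16 15:45:00 (crosses midnight).
-33 minutes from 2003-05-16 15:45:00 is 2003-05-16 15:12:00.

2003-05-16 15:12:00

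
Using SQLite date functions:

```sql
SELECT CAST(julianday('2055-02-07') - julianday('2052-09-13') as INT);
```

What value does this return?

17 days remain in September 2052 after the 13th (30 − 13).
Full months from October 2052 through January 2055 contribute their day counts.
Then 7 days into February 2055.
Total: 17 + 31 + 30 + 31 + 31 + 28 + 31 + 30 + 31 + 30 + 31 + 31 + 30 + 31 + 30 + 31 + 31 + 28 + 31 + 30 + 31 + 30 + 31 + 31 + 30 + 31 + 30 + 31 + 31 + 7 = 877.

877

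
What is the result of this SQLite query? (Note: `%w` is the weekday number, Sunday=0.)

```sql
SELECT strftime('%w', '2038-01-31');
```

0

2038-01-31 is a Sunday; with Sunday=0 that is 0.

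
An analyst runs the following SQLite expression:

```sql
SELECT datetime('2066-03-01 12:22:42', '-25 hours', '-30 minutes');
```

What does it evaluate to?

-25 hours from 2066-03-01 12:22:42 is 2066-02-28 11:22:42 (crosses midnight).
-30 minutes from 2066-02-28 11:22:42 is 2066-02-28 10:52:42.

2066-02-28 10:52:42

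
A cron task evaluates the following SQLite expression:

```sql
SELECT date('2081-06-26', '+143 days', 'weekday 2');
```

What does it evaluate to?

2081-11-18

Applying '+143 days' to 2081-06-26: counting 143 days forward gives 2081-11-16.
`weekday 2` advances to the next Tuesday; 2081-11-16 is a Sunday, so it moves forward to 2081-11-18.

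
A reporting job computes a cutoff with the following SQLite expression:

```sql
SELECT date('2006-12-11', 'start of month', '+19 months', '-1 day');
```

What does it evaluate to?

`start of month` rewinds 2006-12-11 to 2006-12-01.
Adding +19 months to 2006-12-01 gives 2008-07-01.
Going back 1 day from 2008-07-01 reaches 2008-06-30 (last day of June, 30 days).

2008-06-30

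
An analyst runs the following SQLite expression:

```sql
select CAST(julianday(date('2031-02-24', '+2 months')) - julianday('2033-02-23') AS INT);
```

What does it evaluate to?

Adding +2 months to 2031-02-24 gives 2031-04-24.
6 days remain in April 2031 after the 24th (30 − 24).
Full months from May 2031 through January 2033 contribute their day counts.
Then 23 days into February 2033.
Total: 6 + 31 + 30 + 31 + 31 + 30 + 31 + 30 + 31 + 31 + 29 + 31 + 30 + 31 + 30 + 31 + 31 + 30 + 31 + 30 + 31 + 31 + 23 = 671.
The subtraction is earlier − later, so the result is −671 → -671.

-671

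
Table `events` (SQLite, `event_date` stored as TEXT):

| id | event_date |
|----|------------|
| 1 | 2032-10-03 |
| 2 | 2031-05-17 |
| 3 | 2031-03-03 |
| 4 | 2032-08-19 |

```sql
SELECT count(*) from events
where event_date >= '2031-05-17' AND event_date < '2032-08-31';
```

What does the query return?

2

Rows in [2031-05-17, 2032-08-31): 2031-05-17, 2032-08-19 → 2 rows.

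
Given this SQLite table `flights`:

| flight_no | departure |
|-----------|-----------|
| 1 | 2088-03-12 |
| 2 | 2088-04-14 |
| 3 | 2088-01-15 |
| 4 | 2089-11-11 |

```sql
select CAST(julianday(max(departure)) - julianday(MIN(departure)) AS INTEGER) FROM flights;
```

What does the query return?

MIN = 2088-01-15, MAX = 2089-11-11.
16 days remain in January 2088 after the 15th (31 − 15).
Full months from February 2088 through October 2089 contribute their day counts.
Then 11 days into November 2089.
Total: 16 + 29 + 31 + 30 + 31 + 30 + 31 + 31 + 30 + 31 + 30 + 31 + 31 + 28 + 31 + 30 + 31 + 30 + 31 + 31 + 30 + 31 + 11 = 666.

666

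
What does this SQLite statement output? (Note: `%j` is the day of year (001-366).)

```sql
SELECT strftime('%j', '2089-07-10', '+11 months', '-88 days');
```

First apply '+11 months', '-88 days': 2089-07-10 → 2090-03-14.
Day-of-year for 2090-03-14: days since 2090-01-01 inclusive = 73, zero-padded to 073.

073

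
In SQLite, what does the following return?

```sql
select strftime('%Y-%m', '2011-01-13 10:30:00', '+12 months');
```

First apply '+12 months': 2011-01-13 10:30:00 → 2012-01-13 10:30:00.
`%Y-%m` extracts the year-month: 2012-01.

2012-01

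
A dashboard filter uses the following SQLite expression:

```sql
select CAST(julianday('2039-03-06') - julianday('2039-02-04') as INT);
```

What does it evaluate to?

30

24 days remain in February 2039 after the 4th (28 − 4).
Then 6 days into March 2039.
Total: 24 + 6 = 30.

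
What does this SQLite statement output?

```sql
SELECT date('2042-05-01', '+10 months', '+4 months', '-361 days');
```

2042-07-05

Adding +10 months to 2042-05-01 gives 2043-03-01.
Adding +4 months to 2043-03-01 gives 2043-07-01.
Applying '-361 days' to 2043-07-01: counting 361 days back gives 2042-07-05.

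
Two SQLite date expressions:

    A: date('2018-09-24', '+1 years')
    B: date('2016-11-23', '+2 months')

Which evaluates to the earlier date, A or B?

A = 2019-09-24.
B = 2017-01-23.
B is earlier.

B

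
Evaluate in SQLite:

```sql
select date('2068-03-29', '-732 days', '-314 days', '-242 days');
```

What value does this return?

Applying '-732 days' to 2068-03-29: counting 732 days back gives 2066-03-28.
Applying '-314 days' to 2066-03-28: counting 314 days back gives 2065-05-18.
Applying '-242 days' to 2065-05-18: counting 242 days back gives 2064-09-18.

2064-09-18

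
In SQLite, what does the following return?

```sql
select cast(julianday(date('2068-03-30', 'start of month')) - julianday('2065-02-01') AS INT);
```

1124

`start of month` rewinds 2068-03-30 to 2068-03-01.
27 days remain in February 2065 after the 1st (28 − 1).
Full months from March 2065 through February 2068 contribute their day counts.
Then 1 day into March 2068.
Total: 27 + 31 + 30 + 31 + 30 + 31 + 31 + 30 + 31 + 30 + 31 + 31 + 28 + 31 + 30 + 31 + 30 + 31 + 31 + 30 + 31 + 30 + 31 + 31 + 28 + 31 + 30 + 31 + 30 + 31 + 31 + 30 + 31 + 30 + 31 + 31 + 29 + 1 = 1124.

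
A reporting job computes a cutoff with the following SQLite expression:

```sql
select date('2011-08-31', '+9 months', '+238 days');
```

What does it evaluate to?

Adding +9 months to 2011-08-31 gives 2012-05-31.
Applying '+238 days' to 2012-05-31: counting 238 days forward gives 2013-01-24.

2013-01-24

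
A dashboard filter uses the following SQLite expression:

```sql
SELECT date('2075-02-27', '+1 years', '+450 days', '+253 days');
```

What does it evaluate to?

2078-01-30

Adding +1 year to 2075-02-27 gives 2076-02-27.
Applying '+450 days' to 2076-02-27: counting 450 days forward gives 2077-05-22.
Applying '+253 days' to 2077-05-22: counting 253 days forward gives 2078-01-30.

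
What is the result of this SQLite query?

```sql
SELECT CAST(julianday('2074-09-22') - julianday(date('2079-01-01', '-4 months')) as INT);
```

Adding -4 months to 2079-01-01 gives 2078-09-01.
8 days remain in September 2074 after the 22nd (30 − 22).
Full months from October 2074 through August 2078 contribute their day counts.
Then 1 day into September 2078.
Total: 8 + 31 + 30 + 31 + 31 + 28 + 31 + 30 + 31 + 30 + 31 + 31 + 30 + 31 + 30 + 31 + 31 + 29 + 31 + 30 + 31 + 30 + 31 + 31 + 30 + 31 + 30 + 31 + 31 + 28 + 31 + 30 + 31 + 30 + 31 + 31 + 30 + 31 + 30 + 31 + 31 + 28 + 31 + 30 + 31 + 30 + 31 + 31 + 1 = 1440.
The subtraction is earlier − later, so the result is −1440 → -1440.

-1440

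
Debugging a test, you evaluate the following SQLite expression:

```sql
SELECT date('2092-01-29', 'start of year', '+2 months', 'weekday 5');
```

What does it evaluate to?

2092-03-07

`start of year` rewinds 2092-01-29 to 2092-01-01.
Adding +2 months to 2092-01-01 gives 2092-03-01.
`weekday 5` advances to the next Friday; 2092-03-01 is a Saturday, so it moves forward to 2092-03-07.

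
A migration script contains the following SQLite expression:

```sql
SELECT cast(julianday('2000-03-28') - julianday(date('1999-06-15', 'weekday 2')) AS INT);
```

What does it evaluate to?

287

`weekday 2` advances to the next Tuesday; 1999-06-15 is already a Tuesday, so it stays at 1999-06-15.
15 days remain in June 1999 after the 15th (30 − 15).
Full months from July 1999 through February 2000 contribute their day counts.
Then 28 days into March 2000.
Total: 15 + 31 + 31 + 30 + 31 + 30 + 31 + 31 + 29 + 28 = 287.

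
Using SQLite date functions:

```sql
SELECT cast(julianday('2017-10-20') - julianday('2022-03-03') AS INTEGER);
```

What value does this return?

11 days remain in October 2017 after the 20th (31 − 20).
Full months from November 2017 through February 2022 contribute their day counts.
Then 3 days into March 2022.
Total: 11 + 30 + 31 + 31 + 28 + 31 + 30 + 31 + 30 + 31 + 31 + 30 + 31 + 30 + 31 + 31 + 28 + 31 + 30 + 31 + 30 + 31 + 31 + 30 + 31 + 30 + 31 + 31 + 29 + 31 + 30 + 31 + 30 + 31 + 31 + 30 + 31 + 30 + 31 + 31 + 28 + 31 + 30 + 31 + 30 + 31 + 31 + 30 + 31 + 30 + 31 + 31 + 28 + 3 = 1595.
The subtraction is earlier − later, so the result is −1595 → -1595.

-1595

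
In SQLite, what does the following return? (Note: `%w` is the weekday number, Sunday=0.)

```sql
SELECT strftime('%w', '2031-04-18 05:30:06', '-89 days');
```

0

First apply '-89 days': 2031-04-18 05:30:06 → 2031-01-19 05:30:06.
2031-01-19 is a Sunday; with Sunday=0 that is 0.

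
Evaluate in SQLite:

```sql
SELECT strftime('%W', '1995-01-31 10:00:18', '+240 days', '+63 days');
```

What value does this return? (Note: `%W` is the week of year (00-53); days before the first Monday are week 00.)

First apply '+240 days', '+63 days': 1995-01-31 10:00:18 → 1995-11-30 10:00:18.
1995-11-30 is a Thursday. SQLite's %W counts Mondays since the year started; the result is 48.

48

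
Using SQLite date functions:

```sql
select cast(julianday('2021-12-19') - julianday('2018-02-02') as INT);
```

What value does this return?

1416

26 days remain in February 2018 after the 2nd (28 − 2).
Full months from March 2018 through November 2021 contribute their day counts.
Then 19 days into December 2021.
Total: 26 + 31 + 30 + 31 + 30 + 31 + 31 + 30 + 31 + 30 + 31 + 31 + 28 + 31 + 30 + 31 + 30 + 31 + 31 + 30 + 31 + 30 + 31 + 31 + 29 + 31 + 30 + 31 + 30 + 31 + 31 + 30 + 31 + 30 + 31 + 31 + 28 + 31 + 30 + 31 + 30 + 31 + 31 + 30 + 31 + 30 + 19 = 1416.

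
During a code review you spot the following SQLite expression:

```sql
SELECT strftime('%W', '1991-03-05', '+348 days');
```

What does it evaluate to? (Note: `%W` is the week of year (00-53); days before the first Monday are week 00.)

06

First apply '+348 days': 1991-03-05 → 1992-02-16.
1992-02-16 is a Sunday. SQLite's %W counts Mondays since the year started; the result is 06.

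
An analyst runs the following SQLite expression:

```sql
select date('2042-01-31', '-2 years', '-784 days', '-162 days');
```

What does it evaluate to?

Adding -2 years to 2042-01-31 gives 2040-01-31.
Applying '-784 days' to 2040-01-31: counting 784 days back gives 2037-12-08.
Applying '-162 days' to 2037-12-08: counting 162 days back gives 2037-06-29.

2037-06-29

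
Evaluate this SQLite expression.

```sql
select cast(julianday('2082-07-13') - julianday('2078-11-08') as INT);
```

22 days remain in November 2078 after the 8th (30 − 8).
Full months from December 2078 through June 2082 contribute their day counts.
Then 13 days into July 2082.
Total: 22 + 31 + 31 + 28 + 31 + 30 + 31 + 30 + 31 + 31 + 30 + 31 + 30 + 31 + 31 + 29 + 31 + 30 + 31 + 30 + 31 + 31 + 30 + 31 + 30 + 31 + 31 + 28 + 31 + 30 + 31 + 30 + 31 + 31 + 30 + 31 + 30 + 31 + 31 + 28 + 31 + 30 + 31 + 30 + 13 = 1343.

1343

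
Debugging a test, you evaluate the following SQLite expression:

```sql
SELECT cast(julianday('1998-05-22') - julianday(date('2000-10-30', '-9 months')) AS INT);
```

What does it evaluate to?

-618

Adding -9 months to 2000-10-30 gives 2000-01-30.
9 days remain in May 1998 after the 22nd (31 − 22).
Full months from June 1998 through December 1999 contribute their day counts.
Then 30 days into January 2000.
Total: 9 + 30 + 31 + 31 + 30 + 31 + 30 + 31 + 31 + 28 + 31 + 30 + 31 + 30 + 31 + 31 + 30 + 31 + 30 + 31 + 30 = 618.
The subtraction is earlier − later, so the result is −618 → -618.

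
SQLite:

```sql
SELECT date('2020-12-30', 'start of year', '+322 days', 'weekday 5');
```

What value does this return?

`start of year` rewinds 2020-12-30 to 2020-01-01.
Applying '+322 days' to 2020-01-01: counting 322 days forward gives 2020-11-18.
`weekday 5` advances to the next Friday; 2020-11-18 is a Wednesday, so it moves forward to 2020-11-20.

2020-11-20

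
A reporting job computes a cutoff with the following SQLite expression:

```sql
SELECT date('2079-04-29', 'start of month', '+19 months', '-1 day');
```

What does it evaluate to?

`start of month` rewinds 2079-04-29 to 2079-04-01.
Adding +19 months to 2079-04-01 gives 2080-11-01.
Going back 1 day from 2080-11-01 reaches 2080-10-31 (last day of October, 31 days).

2080-10-31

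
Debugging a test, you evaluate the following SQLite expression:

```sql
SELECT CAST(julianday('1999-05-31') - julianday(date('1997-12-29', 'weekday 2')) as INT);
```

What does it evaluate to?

517

`weekday 2` advances to the next Tuesday; 1997-12-29 is a Monday, so it moves forward to 1997-12-30.
1 day remains in December 1997 after the 30th (31 − 30).
Full months from January 1998 through April 1999 contribute their day counts.
Then 31 days into May 1999.
Total: 1 + 31 + 28 + 31 + 30 + 31 + 30 + 31 + 31 + 30 + 31 + 30 + 31 + 31 + 28 + 31 + 30 + 31 = 517.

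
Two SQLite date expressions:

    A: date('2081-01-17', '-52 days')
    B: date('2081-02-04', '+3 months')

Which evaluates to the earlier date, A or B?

A = 2080-11-26.
B = 2081-05-04.
A is earlier.

A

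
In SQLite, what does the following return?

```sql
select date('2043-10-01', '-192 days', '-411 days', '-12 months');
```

Applying '-192 days' to 2043-10-01: counting 192 days back gives 2043-03-23.
Applying '-411 days' to 2043-03-23: counting 411 days back gives 2042-02-05.
Adding -12 months to 2042-02-05 gives 2041-02-05.

2041-02-05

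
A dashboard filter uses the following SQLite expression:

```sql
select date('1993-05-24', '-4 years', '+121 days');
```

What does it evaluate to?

1989-09-22

Adding -4 years to 1993-05-24 gives 1989-05-24.
Applying '+121 days' to 1989-05-24: counting 121 days forward gives 1989-09-22.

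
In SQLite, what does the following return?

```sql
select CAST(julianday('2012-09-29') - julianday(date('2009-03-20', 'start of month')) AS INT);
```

1308

`start of month` rewinds 2009-03-20 to 2009-03-01.
30 days remain in March 2009 after the 1st (31 − 1).
Full months from April 2009 through August 2012 contribute their day counts.
Then 29 days into September 2012.
Total: 30 + 30 + 31 + 30 + 31 + 31 + 30 + 31 + 30 + 31 + 31 + 28 + 31 + 30 + 31 + 30 + 31 + 31 + 30 + 31 + 30 + 31 + 31 + 28 + 31 + 30 + 31 + 30 + 31 + 31 + 30 + 31 + 30 + 31 + 31 + 29 + 31 + 30 + 31 + 30 + 31 + 31 + 29 = 1308.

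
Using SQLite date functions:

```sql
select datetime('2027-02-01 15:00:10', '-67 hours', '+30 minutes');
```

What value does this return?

2027-01-29 20:30:10

-67 hours from 2027-02-01 15:00:10 is 2027-01-29 20:00:10 (crosses midnight).
+30 minutes from 2027-01-29 20:00:10 is 2027-01-29 20:30:10.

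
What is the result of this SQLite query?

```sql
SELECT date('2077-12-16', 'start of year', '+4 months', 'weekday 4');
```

2077-05-06

`start of year` rewinds 2077-12-16 to 2077-01-01.
Adding +4 months to 2077-01-01 gives 2077-05-01.
`weekday 4` advances to the next Thursday; 2077-05-01 is a Saturday, so it moves forward to 2077-05-06.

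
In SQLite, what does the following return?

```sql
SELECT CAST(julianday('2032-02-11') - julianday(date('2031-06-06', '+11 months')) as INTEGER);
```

Adding +11 months to 2031-06-06 gives 2032-05-06.
18 days remain in February 2032 after the 11th (29 − 11).
March 2032: 31 days.
April 2032: 30 days.
Then 6 days into May 2032.
Total: 18 + 31 + 30 + 6 = 85.
The subtraction is earlier − later, so the result is −85 → -85.

-85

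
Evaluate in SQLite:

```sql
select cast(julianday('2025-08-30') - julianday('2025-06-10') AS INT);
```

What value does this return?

81

20 days remain in June 2025 after the 10th (30 − 10).
July 2025: 31 days.
Then 30 days into August 2025.
Total: 20 + 31 + 30 = 81.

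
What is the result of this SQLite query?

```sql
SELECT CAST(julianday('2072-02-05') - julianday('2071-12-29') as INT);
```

38

2 days remain in December 2071 after the 29th (31 − 29).
January 2072: 31 days.
Then 5 days into February 2072.
Total: 2 + 31 + 5 = 38.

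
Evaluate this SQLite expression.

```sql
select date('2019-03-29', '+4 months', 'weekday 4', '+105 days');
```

2019-11-14

Adding +4 months to 2019-03-29 gives 2019-07-29.
`weekday 4` advances to the next Thursday; 2019-07-29 is a Monday, so it moves forward to 2019-08-01.
Applying '+105 days' to 2019-08-01: counting 105 days forward gives 2019-11-14.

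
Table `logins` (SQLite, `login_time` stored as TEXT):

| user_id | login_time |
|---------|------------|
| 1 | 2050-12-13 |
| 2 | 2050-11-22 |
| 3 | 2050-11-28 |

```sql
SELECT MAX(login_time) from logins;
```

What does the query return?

MAX over {2050-11-22, 2050-11-28, 2050-12-13}.

2050-12-13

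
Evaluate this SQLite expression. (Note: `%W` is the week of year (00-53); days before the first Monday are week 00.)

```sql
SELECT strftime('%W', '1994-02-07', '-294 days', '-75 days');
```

05

First apply '-294 days', '-75 days': 1994-02-07 → 1993-02-03.
1993-02-03 is a Wednesday. SQLite's %W counts Mondays since the year started; the result is 05.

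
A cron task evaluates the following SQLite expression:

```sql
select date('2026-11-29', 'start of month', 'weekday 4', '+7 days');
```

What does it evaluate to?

2026-11-12

`start of month` rewinds 2026-11-29 to 2026-11-01.
`weekday 4` advances to the next Thursday; 2026-11-01 is a Sunday, so it moves forward to 2026-11-05.
Advancing 7 more days within November lands on 2026-11-12.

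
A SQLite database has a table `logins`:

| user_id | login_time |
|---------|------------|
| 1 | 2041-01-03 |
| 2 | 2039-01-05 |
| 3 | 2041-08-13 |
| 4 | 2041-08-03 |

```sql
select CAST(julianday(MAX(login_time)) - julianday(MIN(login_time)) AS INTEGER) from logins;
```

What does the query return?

951

MIN = 2039-01-05, MAX = 2041-08-13.
26 days remain in January 2039 after the 5th (31 − 5).
Full months from February 2039 through July 2041 contribute their day counts.
Then 13 days into August 2041.
Total: 26 + 28 + 31 + 30 + 31 + 30 + 31 + 31 + 30 + 31 + 30 + 31 + 31 + 29 + 31 + 30 + 31 + 30 + 31 + 31 + 30 + 31 + 30 + 31 + 31 + 28 + 31 + 30 + 31 + 30 + 31 + 13 = 951.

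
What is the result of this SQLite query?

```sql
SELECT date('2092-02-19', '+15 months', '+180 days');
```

2093-11-15

Adding +15 months to 2092-02-19 gives 2093-05-19.
Applying '+180 days' to 2093-05-19: counting 180 days forward gives 2093-11-15.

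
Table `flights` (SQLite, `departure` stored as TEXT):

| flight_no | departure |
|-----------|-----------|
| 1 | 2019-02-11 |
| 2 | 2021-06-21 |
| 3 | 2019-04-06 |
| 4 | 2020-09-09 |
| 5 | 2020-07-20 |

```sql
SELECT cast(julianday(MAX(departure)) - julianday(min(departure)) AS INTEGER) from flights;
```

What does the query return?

861

MIN = 2019-02-11, MAX = 2021-06-21.
17 days remain in February 2019 after the 11th (28 − 11).
Full months from March 2019 through May 2021 contribute their day counts.
Then 21 days into June 2021.
Total: 17 + 31 + 30 + 31 + 30 + 31 + 31 + 30 + 31 + 30 + 31 + 31 + 29 + 31 + 30 + 31 + 30 + 31 + 31 + 30 + 31 + 30 + 31 + 31 + 28 + 31 + 30 + 31 + 21 = 861.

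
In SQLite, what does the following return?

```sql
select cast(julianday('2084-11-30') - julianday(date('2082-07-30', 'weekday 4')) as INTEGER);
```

854

`weekday 4` advances to the next Thursday; 2082-07-30 is already a Thursday, so it stays at 2082-07-30.
1 day remains in July 2082 after the 30th (31 − 30).
Full months from August 2082 through October 2084 contribute their day counts.
Then 30 days into November 2084.
Total: 1 + 31 + 30 + 31 + 30 + 31 + 31 + 28 + 31 + 30 + 31 + 30 + 31 + 31 + 30 + 31 + 30 + 31 + 31 + 29 + 31 + 30 + 31 + 30 + 31 + 31 + 30 + 31 + 30 = 854.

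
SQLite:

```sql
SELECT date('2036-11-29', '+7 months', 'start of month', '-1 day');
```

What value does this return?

Adding +7 months to 2036-11-29 gives 2037-06-29.
`start of month` rewinds 2037-06-29 to 2037-06-01.
Going back 1 day from 2037-06-01 reaches 2037-05-31 (last day of May, 31 days).

2037-05-31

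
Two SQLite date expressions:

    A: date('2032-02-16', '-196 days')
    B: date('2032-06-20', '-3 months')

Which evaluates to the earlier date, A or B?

A

A = 2031-08-04.
B = 2032-03-20.
A is earlier.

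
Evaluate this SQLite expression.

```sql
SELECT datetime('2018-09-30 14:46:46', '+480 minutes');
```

2018-09-30 22:46:46

480 minutes = 8h 0m; +480 minutes from 2018-09-30 14:46:46 is 2018-09-30 22:46:46.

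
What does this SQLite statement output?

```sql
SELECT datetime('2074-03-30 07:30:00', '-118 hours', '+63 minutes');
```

2074-03-25 10:33:00

-118 hours from 2074-03-30 07:30:00 is 2074-03-25 09:30:00 (crosses midnight).
63 minutes = 1h 3m; +63 minutes from 2074-03-25 09:30:00 is 2074-03-25 10:33:00.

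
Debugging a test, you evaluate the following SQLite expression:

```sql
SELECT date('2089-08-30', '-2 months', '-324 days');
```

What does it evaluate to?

2088-08-10

Adding -2 months to 2089-08-30 gives 2089-06-30.
Applying '-324 days' to 2089-06-30: counting 324 days back gives 2088-08-10.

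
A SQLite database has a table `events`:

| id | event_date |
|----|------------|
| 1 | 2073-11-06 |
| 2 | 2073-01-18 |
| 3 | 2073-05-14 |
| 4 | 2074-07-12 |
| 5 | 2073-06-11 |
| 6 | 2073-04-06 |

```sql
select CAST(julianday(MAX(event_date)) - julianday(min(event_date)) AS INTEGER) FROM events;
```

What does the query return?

540

MIN = 2073-01-18, MAX = 2074-07-12.
13 days remain in January 2073 after the 18th (31 − 18).
Full months from February 2073 through June 2074 contribute their day counts.
Then 12 days into July 2074.
Total: 13 + 28 + 31 + 30 + 31 + 30 + 31 + 31 + 30 + 31 + 30 + 31 + 31 + 28 + 31 + 30 + 31 + 30 + 12 = 540.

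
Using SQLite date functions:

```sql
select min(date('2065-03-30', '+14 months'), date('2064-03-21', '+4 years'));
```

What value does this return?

date('2065-03-30', '+14 months') → 2066-05-30.
date('2064-03-21', '+4 years') → 2068-03-21.
Earlier of the two is 2066-05-30.

2066-05-30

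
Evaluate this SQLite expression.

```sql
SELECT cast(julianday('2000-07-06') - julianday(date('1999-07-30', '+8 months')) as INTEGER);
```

98

Adding +8 months to 1999-07-30 gives 2000-03-30.
1 day remains in March 2000 after the 30th (31 − 30).
April 2000: 30 days.
May 2000: 31 days.
June 2000: 30 days.
Then 6 days into July 2000.
Total: 1 + 30 + 31 + 30 + 6 = 98.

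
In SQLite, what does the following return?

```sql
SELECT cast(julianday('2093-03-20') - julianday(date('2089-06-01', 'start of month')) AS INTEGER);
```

1388

`start of month` rewinds 2089-06-01 to 2089-06-01.
29 days remain in June 2089 after the 1st (30 − 1).
Full months from July 2089 through February 2093 contribute their day counts.
Then 20 days into March 2093.
Total: 29 + 31 + 31 + 30 + 31 + 30 + 31 + 31 + 28 + 31 + 30 + 31 + 30 + 31 + 31 + 30 + 31 + 30 + 31 + 31 + 28 + 31 + 30 + 31 + 30 + 31 + 31 + 30 + 31 + 30 + 31 + 31 + 29 + 31 + 30 + 31 + 30 + 31 + 31 + 30 + 31 + 30 + 31 + 31 + 28 + 20 = 1388.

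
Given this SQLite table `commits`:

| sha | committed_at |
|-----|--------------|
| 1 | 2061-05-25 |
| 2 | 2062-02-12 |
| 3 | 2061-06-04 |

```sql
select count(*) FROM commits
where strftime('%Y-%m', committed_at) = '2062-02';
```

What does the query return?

Rows with year-month 2062-02: 2062-02-12 → 1.

1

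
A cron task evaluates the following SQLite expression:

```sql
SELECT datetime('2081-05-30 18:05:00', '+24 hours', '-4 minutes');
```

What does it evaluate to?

2081-05-31 18:01:00

+24 hours from 2081-05-30 18:05:00 is 2081-05-31 18:05:00 (crosses midnight).
-4 minutes from 2081-05-31 18:05:00 is 2081-05-31 18:01:00.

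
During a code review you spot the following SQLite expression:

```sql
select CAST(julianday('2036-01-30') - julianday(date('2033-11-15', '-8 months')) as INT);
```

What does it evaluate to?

Adding -8 months to 2033-11-15 gives 2033-03-15.
16 days remain in March 2033 after the 15th (31 − 15).
Full months from April 2033 through December 2035 contribute their day counts.
Then 30 days into January 2036.
Total: 16 + 30 + 31 + 30 + 31 + 31 + 30 + 31 + 30 + 31 + 31 + 28 + 31 + 30 + 31 + 30 + 31 + 31 + 30 + 31 + 30 + 31 + 31 + 28 + 31 + 30 + 31 + 30 + 31 + 31 + 30 + 31 + 30 + 31 + 30 = 1051.

1051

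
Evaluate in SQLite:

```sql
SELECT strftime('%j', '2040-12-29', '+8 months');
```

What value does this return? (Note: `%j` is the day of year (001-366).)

First apply '+8 months': 2040-12-29 → 2041-08-29.
Day-of-year for 2041-08-29: days since 2041-01-01 inclusive = 241, zero-padded to 241.

241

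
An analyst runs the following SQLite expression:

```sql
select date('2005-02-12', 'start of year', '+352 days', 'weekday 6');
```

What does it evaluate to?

`start of year` rewinds 2005-02-12 to 2005-01-01.
Applying '+352 days' to 2005-01-01: counting 352 days forward gives 2005-12-19.
`weekday 6` advances to the next Saturday; 2005-12-19 is a Monday, so it moves forward to 2005-12-24.

2005-12-24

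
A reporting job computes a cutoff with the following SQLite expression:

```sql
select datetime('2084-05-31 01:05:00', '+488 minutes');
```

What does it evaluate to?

488 minutes = 8h 8m; +488 minutes from 2084-05-31 01:05:00 is 2084-05-31 09:13:00.

2084-05-31 09:13:00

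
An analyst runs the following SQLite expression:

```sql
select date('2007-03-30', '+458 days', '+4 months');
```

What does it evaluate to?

2008-10-30

Applying '+458 days' to 2007-03-30: counting 458 days forward gives 2008-06-30.
Adding +4 months to 2008-06-30 gives 2008-10-30.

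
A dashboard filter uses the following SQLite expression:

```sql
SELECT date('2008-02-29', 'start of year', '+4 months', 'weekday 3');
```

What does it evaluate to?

`start of year` rewinds 2008-02-29 to 2008-01-01.
Adding +4 months to 2008-01-01 gives 2008-05-01.
`weekday 3` advances to the next Wednesday; 2008-05-01 is a Thursday, so it moves forward to 2008-05-07.

2008-05-07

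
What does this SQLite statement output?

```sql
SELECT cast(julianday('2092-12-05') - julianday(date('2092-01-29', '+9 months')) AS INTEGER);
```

Adding +9 months to 2092-01-29 gives 2092-10-29.
2 days remain in October 2092 after the 29th (31 − 29).
November 2092: 30 days.
Then 5 days into December 2092.
Total: 2 + 30 + 5 = 37.

37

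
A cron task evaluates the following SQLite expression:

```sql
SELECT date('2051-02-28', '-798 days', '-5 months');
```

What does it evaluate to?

Applying '-798 days' to 2051-02-28: counting 798 days back gives 2048-12-22.
Adding -5 months to 2048-12-22 gives 2048-07-22.

2048-07-22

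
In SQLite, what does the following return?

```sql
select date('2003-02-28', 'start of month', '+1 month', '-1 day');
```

`start of month` rewinds 2003-02-28 to 2003-02-01.
Adding +1 month to 2003-02-01 gives 2003-03-01.
Going back 1 day from 2003-03-01 reaches 2003-02-28 (last day of February, 28 days).

2003-02-28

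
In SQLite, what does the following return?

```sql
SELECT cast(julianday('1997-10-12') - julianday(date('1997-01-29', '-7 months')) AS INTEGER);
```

Adding -7 months to 1997-01-29 gives 1996-06-29.
1 day remains in June 1996 after the 29th (30 − 29).
Full months from July 1996 through September 1997 contribute their day counts.
Then 12 days into October 1997.
Total: 1 + 31 + 31 + 30 + 31 + 30 + 31 + 31 + 28 + 31 + 30 + 31 + 30 + 31 + 31 + 30 + 12 = 470.

470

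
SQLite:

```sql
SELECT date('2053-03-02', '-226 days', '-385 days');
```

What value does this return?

2051-06-30

Applying '-226 days' to 2053-03-02: counting 226 days back gives 2052-07-19.
Applying '-385 days' to 2052-07-19: counting 385 days back gives 2051-06-30.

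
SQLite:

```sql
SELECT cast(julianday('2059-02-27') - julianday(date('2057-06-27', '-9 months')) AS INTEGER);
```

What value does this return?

Adding -9 months to 2057-06-27 gives 2056-09-27.
3 days remain in September 2056 after the 27th (30 − 27).
Full months from October 2056 through January 2059 contribute their day counts.
Then 27 days into February 2059.
Total: 3 + 31 + 30 + 31 + 31 + 28 + 31 + 30 + 31 + 30 + 31 + 31 + 30 + 31 + 30 + 31 + 31 + 28 + 31 + 30 + 31 + 30 + 31 + 31 + 30 + 31 + 30 + 31 + 31 + 27 = 883.

883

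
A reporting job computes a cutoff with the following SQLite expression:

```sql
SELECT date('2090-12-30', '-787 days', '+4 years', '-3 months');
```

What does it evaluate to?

Applying '-787 days' to 2090-12-30: counting 787 days back gives 2088-11-03.
Adding +4 years to 2088-11-03 gives 2092-11-03.
Adding -3 months to 2092-11-03 gives 2092-08-03.

2092-08-03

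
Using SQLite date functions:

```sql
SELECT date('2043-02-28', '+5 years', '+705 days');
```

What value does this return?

2050-02-02

Adding +5 years to 2043-02-28 gives 2048-02-28.
Applying '+705 days' to 2048-02-28: counting 705 days forward gives 2050-02-02.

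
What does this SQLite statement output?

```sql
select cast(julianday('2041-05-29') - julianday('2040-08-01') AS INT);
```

30 days remain in August 2040 after the 1st (31 − 1).
Full months from September 2040 through April 2041 contribute their day counts.
Then 29 days into May 2041.
Total: 30 + 30 + 31 + 30 + 31 + 31 + 28 + 31 + 30 + 29 = 301.

301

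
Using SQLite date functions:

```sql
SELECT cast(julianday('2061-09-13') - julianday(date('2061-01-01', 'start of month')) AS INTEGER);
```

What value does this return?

255

`start of month` rewinds 2061-01-01 to 2061-01-01.
30 days remain in January 2061 after the 1st (31 − 1).
Full months from February 2061 through August 2061 contribute their day counts.
Then 13 days into September 2061.
Total: 30 + 28 + 31 + 30 + 31 + 30 + 31 + 31 + 13 = 255.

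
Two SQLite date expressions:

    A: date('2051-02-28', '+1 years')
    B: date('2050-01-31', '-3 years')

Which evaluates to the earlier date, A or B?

A = 2052-02-28.
B = 2047-01-31.
B is earlier.

B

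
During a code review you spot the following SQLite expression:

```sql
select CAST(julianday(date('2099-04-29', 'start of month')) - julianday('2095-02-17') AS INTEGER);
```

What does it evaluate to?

`start of month` rewinds 2099-04-29 to 2099-04-01.
11 days remain in February 2095 after the 17th (28 − 17).
Full months from March 2095 through March 2099 contribute their day counts.
Then 1 day into April 2099.
Total: 11 + 31 + 30 + 31 + 30 + 31 + 31 + 30 + 31 + 30 + 31 + 31 + 29 + 31 + 30 + 31 + 30 + 31 + 31 + 30 + 31 + 30 + 31 + 31 + 28 + 31 + 30 + 31 + 30 + 31 + 31 + 30 + 31 + 30 + 31 + 31 + 28 + 31 + 30 + 31 + 30 + 31 + 31 + 30 + 31 + 30 + 31 + 31 + 28 + 31 + 1 = 1504.

1504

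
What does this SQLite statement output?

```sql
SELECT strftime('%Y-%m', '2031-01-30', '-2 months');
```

2030-11

First apply '-2 months': 2031-01-30 → 2030-11-30.
`%Y-%m` extracts the year-month: 2030-11.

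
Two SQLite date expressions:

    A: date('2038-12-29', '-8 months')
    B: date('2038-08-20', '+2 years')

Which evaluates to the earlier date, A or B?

A

A = 2038-04-29.
B = 2040-08-20.
A is earlier.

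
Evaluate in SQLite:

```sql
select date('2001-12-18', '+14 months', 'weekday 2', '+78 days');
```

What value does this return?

Adding +14 months to 2001-12-18 gives 2003-02-18.
`weekday 2` advances to the next Tuesday; 2003-02-18 is already a Tuesday, so it stays at 2003-02-18.
Applying '+78 days' to 2003-02-18: counting 78 days forward gives 2003-05-07.

2003-05-07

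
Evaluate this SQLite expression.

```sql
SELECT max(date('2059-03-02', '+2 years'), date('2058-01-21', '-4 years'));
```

date('2059-03-02', '+2 years') → 2061-03-02.
date('2058-01-21', '-4 years') → 2054-01-21.
Later of the two is 2061-03-02.

2061-03-02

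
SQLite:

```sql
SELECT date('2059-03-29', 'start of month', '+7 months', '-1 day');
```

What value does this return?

`start of month` rewinds 2059-03-29 to 2059-03-01.
Adding +7 months to 2059-03-01 gives 2059-10-01.
Going back 1 day from 2059-10-01 reaches 2059-09-30 (last day of September, 30 days).

2059-09-30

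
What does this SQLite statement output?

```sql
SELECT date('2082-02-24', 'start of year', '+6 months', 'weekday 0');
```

2082-07-05

`start of year` rewinds 2082-02-24 to 2082-01-01.
Adding +6 months to 2082-01-01 gives 2082-07-01.
`weekday 0` advances to the next Sunday; 2082-07-01 is a Wednesday, so it moves forward to 2082-07-05.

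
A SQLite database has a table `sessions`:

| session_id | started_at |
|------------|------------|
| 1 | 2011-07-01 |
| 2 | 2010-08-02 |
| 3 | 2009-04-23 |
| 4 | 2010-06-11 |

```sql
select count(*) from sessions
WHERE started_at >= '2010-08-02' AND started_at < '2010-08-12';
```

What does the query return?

1

Rows in [2010-08-02, 2010-08-12): 2010-08-02 → 1 row.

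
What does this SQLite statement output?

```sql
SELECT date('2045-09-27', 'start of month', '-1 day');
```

2045-08-31

`start of month` rewinds 2045-09-27 to 2045-09-01.
Going back 1 day from 2045-09-01 reaches 2045-08-31 (last day of August, 31 days).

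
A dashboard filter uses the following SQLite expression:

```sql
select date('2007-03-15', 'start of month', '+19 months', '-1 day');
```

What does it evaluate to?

`start of month` rewinds 2007-03-15 to 2007-03-01.
Adding +19 months to 2007-03-01 gives 2008-10-01.
Going back 1 day from 2008-10-01 reaches 2008-09-30 (last day of September, 30 days).

2008-09-30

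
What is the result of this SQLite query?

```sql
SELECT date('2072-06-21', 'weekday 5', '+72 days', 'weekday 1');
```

2072-09-05

`weekday 5` advances to the next Friday; 2072-06-21 is a Tuesday, so it moves forward to 2072-06-24.
Applying '+72 days' to 2072-06-24: counting 72 days forward gives 2072-09-04.
`weekday 1` advances to the next Monday; 2072-09-04 is a Sunday, so it moves forward to 2072-09-05.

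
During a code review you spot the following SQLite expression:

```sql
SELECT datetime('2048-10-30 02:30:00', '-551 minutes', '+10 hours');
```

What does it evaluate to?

2048-10-30 03:19:00

551 minutes = 9h 11m; -551 minutes from 2048-10-30 02:30:00 is 2048-10-29 17:19:00 (crosses midnight).
+10 hours from 2048-10-29 17:19:00 is 2048-10-30 03:19:00 (crosses midnight).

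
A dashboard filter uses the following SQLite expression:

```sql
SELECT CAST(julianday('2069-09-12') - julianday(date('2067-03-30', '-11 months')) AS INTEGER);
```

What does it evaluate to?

1231

Adding -11 months to 2067-03-30 gives 2066-04-30.
0 days remain in April 2066 after the 30th (30 − 30).
Full months from May 2066 through August 2069 contribute their day counts.
Then 12 days into September 2069.
Total: 0 + 31 + 30 + 31 + 31 + 30 + 31 + 30 + 31 + 31 + 28 + 31 + 30 + 31 + 30 + 31 + 31 + 30 + 31 + 30 + 31 + 31 + 29 + 31 + 30 + 31 + 30 + 31 + 31 + 30 + 31 + 30 + 31 + 31 + 28 + 31 + 30 + 31 + 30 + 31 + 31 + 12 = 1231.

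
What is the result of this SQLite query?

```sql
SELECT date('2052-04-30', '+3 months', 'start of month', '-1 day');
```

Adding +3 months to 2052-04-30 gives 2052-07-30.
`start of month` rewinds 2052-07-30 to 2052-07-01.
Going back 1 day from 2052-07-01 reaches 2052-06-30 (last day of June, 30 days).

2052-06-30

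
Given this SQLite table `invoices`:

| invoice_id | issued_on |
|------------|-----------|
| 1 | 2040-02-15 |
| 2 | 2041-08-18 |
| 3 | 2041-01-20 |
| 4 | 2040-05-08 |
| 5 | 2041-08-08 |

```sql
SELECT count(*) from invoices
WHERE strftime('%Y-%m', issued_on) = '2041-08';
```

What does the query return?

2

Rows with year-month 2041-08: 2041-08-18, 2041-08-08 → 2.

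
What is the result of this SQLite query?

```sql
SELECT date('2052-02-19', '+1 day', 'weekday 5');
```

2052-02-23

Advancing 1 more day within February lands on 2052-02-20.
`weekday 5` advances to the next Friday; 2052-02-20 is a Tuesday, so it moves forward to 2052-02-23.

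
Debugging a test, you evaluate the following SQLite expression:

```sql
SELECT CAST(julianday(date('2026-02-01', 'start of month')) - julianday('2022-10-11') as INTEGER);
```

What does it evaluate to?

1209

`start of month` rewinds 2026-02-01 to 2026-02-01.
20 days remain in October 2022 after the 11th (31 − 11).
Full months from November 2022 through January 2026 contribute their day counts.
Then 1 day into February 2026.
Total: 20 + 30 + 31 + 31 + 28 + 31 + 30 + 31 + 30 + 31 + 31 + 30 + 31 + 30 + 31 + 31 + 29 + 31 + 30 + 31 + 30 + 31 + 31 + 30 + 31 + 30 + 31 + 31 + 28 + 31 + 30 + 31 + 30 + 31 + 31 + 30 + 31 + 30 + 31 + 31 + 1 = 1209.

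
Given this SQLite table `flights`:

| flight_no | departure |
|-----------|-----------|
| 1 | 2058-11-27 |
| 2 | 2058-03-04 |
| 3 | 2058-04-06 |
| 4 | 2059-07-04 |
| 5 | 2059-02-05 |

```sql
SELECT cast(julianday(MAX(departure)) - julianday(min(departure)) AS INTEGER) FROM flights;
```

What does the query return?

MIN = 2058-03-04, MAX = 2059-07-04.
27 days remain in March 2058 after the 4th (31 − 4).
Full months from April 2058 through June 2059 contribute their day counts.
Then 4 days into July 2059.
Total: 27 + 30 + 31 + 30 + 31 + 31 + 30 + 31 + 30 + 31 + 31 + 28 + 31 + 30 + 31 + 30 + 4 = 487.

487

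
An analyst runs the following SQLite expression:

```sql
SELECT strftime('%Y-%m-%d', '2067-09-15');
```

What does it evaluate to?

2067-09-15

`%Y-%m-%d` extracts the ISO date: 2067-09-15.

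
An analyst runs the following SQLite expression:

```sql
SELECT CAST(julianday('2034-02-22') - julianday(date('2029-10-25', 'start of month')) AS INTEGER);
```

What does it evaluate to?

`start of month` rewinds 2029-10-25 to 2029-10-01.
30 days remain in October 2029 after the 1st (31 − 1).
Full months from November 2029 through January 2034 contribute their day counts.
Then 22 days into February 2034.
Total: 30 + 30 + 31 + 31 + 28 + 31 + 30 + 31 + 30 + 31 + 31 + 30 + 31 + 30 + 31 + 31 + 28 + 31 + 30 + 31 + 30 + 31 + 31 + 30 + 31 + 30 + 31 + 31 + 29 + 31 + 30 + 31 + 30 + 31 + 31 + 30 + 31 + 30 + 31 + 31 + 28 + 31 + 30 + 31 + 30 + 31 + 31 + 30 + 31 + 30 + 31 + 31 + 22 = 1605.

1605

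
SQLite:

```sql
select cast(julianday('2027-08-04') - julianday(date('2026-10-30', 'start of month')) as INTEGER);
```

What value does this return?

`start of month` rewinds 2026-10-30 to 2026-10-01.
30 days remain in October 2026 after the 1st (31 − 1).
Full months from November 2026 through July 2027 contribute their day counts.
Then 4 days into August 2027.
Total: 30 + 30 + 31 + 31 + 28 + 31 + 30 + 31 + 30 + 31 + 4 = 307.

307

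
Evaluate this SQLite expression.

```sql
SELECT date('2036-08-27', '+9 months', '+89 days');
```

Adding +9 months to 2036-08-27 gives 2037-05-27.
Applying '+89 days' to 2037-05-27: counting 89 days forward gives 2037-08-24.

2037-08-24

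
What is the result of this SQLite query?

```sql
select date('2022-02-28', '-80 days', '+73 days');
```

Applying '-80 days' to 2022-02-28: counting 80 days back gives 2021-12-10.
Applying '+73 days' to 2021-12-10: counting 73 days forward gives 2022-02-21.

2022-02-21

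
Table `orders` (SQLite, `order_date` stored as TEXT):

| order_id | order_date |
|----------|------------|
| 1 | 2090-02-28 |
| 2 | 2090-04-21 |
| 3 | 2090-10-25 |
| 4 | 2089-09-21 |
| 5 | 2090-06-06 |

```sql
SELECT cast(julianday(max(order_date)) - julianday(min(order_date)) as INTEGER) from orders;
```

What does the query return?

399

MIN = 2089-09-21, MAX = 2090-10-25.
9 days remain in September 2089 after the 21st (30 − 21).
Full months from October 2089 through September 2090 contribute their day counts.
Then 25 days into October 2090.
Total: 9 + 31 + 30 + 31 + 31 + 28 + 31 + 30 + 31 + 30 + 31 + 31 + 30 + 25 = 399.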